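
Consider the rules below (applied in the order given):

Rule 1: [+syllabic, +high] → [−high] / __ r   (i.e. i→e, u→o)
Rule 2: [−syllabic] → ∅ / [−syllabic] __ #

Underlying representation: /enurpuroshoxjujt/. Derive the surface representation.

Rule 1 (pre-rhotic lowering): /u/ is a high vowel immediately before /r/, so it lowers to [o]. /u/ is a high vowel immediately before /r/, so it lowers to [o]. /enurpuroshoxjujt/ → enorporoshoxjujt.
Rule 2 (final cluster simplification): /t/ is the second consonant of a word-final cluster /jt/, so it deletes. /enorporoshoxjujt/ → enorporoshoxjuj.

enorporoshoxjuj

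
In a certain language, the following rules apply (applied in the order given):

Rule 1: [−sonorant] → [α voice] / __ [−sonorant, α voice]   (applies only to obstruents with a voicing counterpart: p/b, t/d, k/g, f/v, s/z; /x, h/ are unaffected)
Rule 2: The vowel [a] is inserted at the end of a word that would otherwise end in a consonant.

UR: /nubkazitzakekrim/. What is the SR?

Rule 1 (regressive voicing assimilation): /b/ precedes the voiceless obstruent /k/, so it devoices to [p] by assimilation. /t/ precedes the voiced obstruent /z/, so it voices to [d] by assimilation. /nubkazitzakekrim/ → nupkazidzakekrim.
Rule 2 (final a-epenthesis): the form ends in the consonant /m/, so [a] is inserted word-finally. /nupkazidzakekrim/ → nupkazidzakekrima.

nupkazidzakekrima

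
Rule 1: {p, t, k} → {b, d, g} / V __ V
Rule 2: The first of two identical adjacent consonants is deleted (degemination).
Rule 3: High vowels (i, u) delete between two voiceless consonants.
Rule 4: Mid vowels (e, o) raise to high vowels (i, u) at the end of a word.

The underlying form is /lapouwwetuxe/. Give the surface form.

labouweduxi

Rule 1 (intervocalic voicing): /p/ is a voiceless stop between vowels /a/ and /o/, so it voices to [b]. /t/ is a voiceless stop between vowels /e/ and /u/, so it voices to [d]. /lapouwwetuxe/ → labouwweduxe.
Rule 2 (degemination): /ww/ is a geminate; the first /w/ deletes. /labouwweduxe/ → labouweduxe.
Rule 3 (high vowel syncope): no segment meets the environment; /labouweduxe/ is unchanged.
Rule 4 (final vowel raising): /e/ is a mid vowel in word-final position, so it raises to [i]. /labouweduxe/ → labouweduxi.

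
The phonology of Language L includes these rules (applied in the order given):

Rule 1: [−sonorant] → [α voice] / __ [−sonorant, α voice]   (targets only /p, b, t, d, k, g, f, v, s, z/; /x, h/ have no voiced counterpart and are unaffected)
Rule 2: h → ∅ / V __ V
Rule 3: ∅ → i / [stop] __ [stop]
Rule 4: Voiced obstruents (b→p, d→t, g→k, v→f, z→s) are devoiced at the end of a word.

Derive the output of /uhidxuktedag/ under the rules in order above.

uitxukitedak

Rule 1 (regressive voicing assimilation): /d/ precedes the voiceless obstruent /x/, so it devoices to [t] by assimilation. /uhidxuktedag/ → uhitxuktedag.
Rule 2 (intervocalic h-deletion): /h/ occurs between vowels /u/ and /i/, so it deletes. /uhitxuktedag/ → uitxuktedag.
Rule 3 (stop-cluster i-epenthesis): /k/ and /t/ form a stop–stop cluster, so [i] is inserted between them. /uitxuktedag/ → uitxukitedag.
Rule 4 (final devoicing): /g/ is a voiced obstruent in word-final position, so it devoices to [k]. /uitxukitedag/ → uitxukitedak.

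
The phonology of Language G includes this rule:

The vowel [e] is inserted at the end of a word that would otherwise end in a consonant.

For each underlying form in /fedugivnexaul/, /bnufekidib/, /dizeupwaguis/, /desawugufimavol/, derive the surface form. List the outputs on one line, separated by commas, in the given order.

/fedugivnexaul/: the form ends in the consonant /l/, so [e] is inserted word-finally. → [fedugivnexaule].
/bnufekidib/: the form ends in the consonant /b/, so [e] is inserted word-finally. → [bnufekidibe].
/dizeupwaguis/: the form ends in the consonant /s/, so [e] is inserted word-finally. → [dizeupwaguise].
/desawugufimavol/: the form ends in the consonant /l/, so [e] is inserted word-finally. → [desawugufimavole].

fedugivnexaule, bnufekidibe, dizeupwaguise, desawugufimavole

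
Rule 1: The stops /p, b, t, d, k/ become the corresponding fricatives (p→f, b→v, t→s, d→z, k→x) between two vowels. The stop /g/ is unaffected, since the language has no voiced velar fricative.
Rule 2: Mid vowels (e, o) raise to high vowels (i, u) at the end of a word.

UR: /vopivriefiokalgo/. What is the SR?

Rule 1 (intervocalic spirantization): /p/ is a stop between vowels /o/ and /i/, so it spirantizes to the fricative [f]. /k/ is a stop between vowels /o/ and /a/, so it spirantizes to the fricative [x]. /vopivriefiokalgo/ → vofivriefioxalgo.
Rule 2 (final vowel raising): /o/ is a mid vowel in word-final position, so it raises to [u]. /vofivriefioxalgo/ → vofivriefioxalgu.

vofivriefioxalgu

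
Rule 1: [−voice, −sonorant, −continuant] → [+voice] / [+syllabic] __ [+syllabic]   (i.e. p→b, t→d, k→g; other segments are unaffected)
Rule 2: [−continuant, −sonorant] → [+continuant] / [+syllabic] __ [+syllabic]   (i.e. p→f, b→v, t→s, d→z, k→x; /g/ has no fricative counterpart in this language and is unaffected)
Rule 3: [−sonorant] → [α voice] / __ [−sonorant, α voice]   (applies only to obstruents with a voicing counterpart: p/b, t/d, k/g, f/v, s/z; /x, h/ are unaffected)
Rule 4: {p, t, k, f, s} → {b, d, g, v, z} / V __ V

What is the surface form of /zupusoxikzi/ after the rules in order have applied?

Rule 1 (intervocalic voicing): /p/ is a voiceless stop between vowels /u/ and /u/, so it voices to [b]. /zupusoxikzi/ → zubusoxikzi.
Rule 2 (intervocalic spirantization): /b/ is a stop between vowels /u/ and /u/, so it spirantizes to the fricative [v]. /zubusoxikzi/ → zuvusoxikzi.
Rule 3 (regressive voicing assimilation): /k/ precedes the voiced obstruent /z/, so it voices to [g] by assimilation. /zuvusoxikzi/ → zuvusoxigzi.
Rule 4 (intervocalic voicing): /s/ is a voiceless obstruent between vowels /u/ and /o/, so it voices to [z]. /zuvusoxigzi/ → zuvuzoxigzi.

zuvuzoxigzi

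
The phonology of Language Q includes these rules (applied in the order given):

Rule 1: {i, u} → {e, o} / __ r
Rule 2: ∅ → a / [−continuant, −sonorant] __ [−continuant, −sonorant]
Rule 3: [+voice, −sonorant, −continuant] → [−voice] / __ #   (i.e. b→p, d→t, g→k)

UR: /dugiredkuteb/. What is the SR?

dugeredakutep

Rule 1 (pre-rhotic lowering): /i/ is a high vowel immediately before /r/, so it lowers to [e]. /dugiredkuteb/ → dugeredkuteb.
Rule 2 (stop-cluster a-epenthesis): /d/ and /k/ form a stop–stop cluster, so [a] is inserted between them. /dugeredkuteb/ → dugeredakuteb.
Rule 3 (final devoicing): /b/ is a voiced stop in word-final position, so it devoices to [p]. /dugeredakuteb/ → dugeredakutep.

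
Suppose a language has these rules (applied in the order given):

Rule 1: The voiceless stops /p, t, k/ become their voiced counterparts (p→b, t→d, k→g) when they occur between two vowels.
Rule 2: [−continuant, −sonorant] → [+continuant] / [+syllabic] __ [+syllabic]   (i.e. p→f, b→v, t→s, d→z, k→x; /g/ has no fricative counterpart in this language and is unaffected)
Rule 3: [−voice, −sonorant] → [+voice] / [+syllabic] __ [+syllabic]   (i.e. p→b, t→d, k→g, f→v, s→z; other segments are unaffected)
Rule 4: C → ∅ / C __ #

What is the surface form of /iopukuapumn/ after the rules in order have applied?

iovuguavum

Rule 1 (intervocalic voicing): /p/ is a voiceless stop between vowels /o/ and /u/, so it voices to [b]. /k/ is a voiceless stop between vowels /u/ and /u/, so it voices to [g]. /p/ is a voiceless stop between vowels /a/ and /u/, so it voices to [b]. /iopukuapumn/ → iobuguabumn.
Rule 2 (intervocalic spirantization): /b/ is a stop between vowels /o/ and /u/, so it spirantizes to the fricative [v]. /b/ is a stop between vowels /a/ and /u/, so it spirantizes to the fricative [v]. /iobuguabumn/ → iovuguavumn.
Rule 3 (intervocalic voicing): no segment meets the environment; /iovuguavumn/ is unchanged.
Rule 4 (final cluster simplification): /n/ is the second consonant of a word-final cluster /mn/, so it deletes. /iovuguavumn/ → iovuguavum.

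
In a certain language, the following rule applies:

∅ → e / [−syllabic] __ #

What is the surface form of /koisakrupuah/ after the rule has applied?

koisakrupuahe

the form ends in the consonant /h/, so [e] is inserted word-finally.
Surface form: [koisakrupuahe].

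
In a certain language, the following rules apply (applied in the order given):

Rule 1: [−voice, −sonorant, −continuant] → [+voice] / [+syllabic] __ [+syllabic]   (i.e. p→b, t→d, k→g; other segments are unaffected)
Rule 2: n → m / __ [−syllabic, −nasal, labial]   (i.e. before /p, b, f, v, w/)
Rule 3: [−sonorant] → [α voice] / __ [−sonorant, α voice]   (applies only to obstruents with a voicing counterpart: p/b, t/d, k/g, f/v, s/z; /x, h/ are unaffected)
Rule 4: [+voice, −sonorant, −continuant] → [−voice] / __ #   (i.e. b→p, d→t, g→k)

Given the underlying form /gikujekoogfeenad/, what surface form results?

gigujegookfeenat

Rule 1 (intervocalic voicing): /k/ is a voiceless stop between vowels /i/ and /u/, so it voices to [g]. /k/ is a voiceless stop between vowels /e/ and /o/, so it voices to [g]. /gikujekoogfeenad/ → gigujegoogfeenad.
Rule 2 (nasal place assimilation): no segment meets the environment; /gigujegoogfeenad/ is unchanged.
Rule 3 (regressive voicing assimilation): /g/ precedes the voiceless obstruent /f/, so it devoices to [k] by assimilation. /gigujegoogfeenad/ → gigujegookfeenad.
Rule 4 (final devoicing): /d/ is a voiced stop in word-final position, so it devoices to [t]. /gigujegookfeenad/ → gigujegookfeenat.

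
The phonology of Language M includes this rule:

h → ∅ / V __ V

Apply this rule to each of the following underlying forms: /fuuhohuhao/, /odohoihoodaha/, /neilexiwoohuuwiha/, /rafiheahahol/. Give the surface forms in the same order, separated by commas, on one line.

/fuuhohuhao/: /h/ occurs between vowels /u/ and /o/, so it deletes. /h/ occurs between vowels /o/ and /u/, so it deletes. /h/ occurs between vowels /u/ and /a/, so it deletes. → [fuuouao].
/odohoihoodaha/: /h/ occurs between vowels /o/ and /o/, so it deletes. /h/ occurs between vowels /i/ and /o/, so it deletes. /h/ occurs between vowels /a/ and /a/, so it deletes. → [odooioodaa].
/neilexiwoohuuwiha/: /h/ occurs between vowels /o/ and /u/, so it deletes. /h/ occurs between vowels /i/ and /a/, so it deletes. → [neilexiwoouuwia].
/rafiheahahol/: /h/ occurs between vowels /i/ and /e/, so it deletes. /h/ occurs between vowels /a/ and /a/, so it deletes. /h/ occurs between vowels /a/ and /o/, so it deletes. → [rafieaaol].

fuuouao, odooioodaa, neilexiwoouuwia, rafieaaol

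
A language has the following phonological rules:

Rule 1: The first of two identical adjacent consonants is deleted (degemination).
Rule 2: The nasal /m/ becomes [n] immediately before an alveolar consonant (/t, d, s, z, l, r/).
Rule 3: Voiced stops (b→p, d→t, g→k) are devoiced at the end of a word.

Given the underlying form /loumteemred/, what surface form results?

Rule 1 (degemination): no segment meets the environment; /loumteemred/ is unchanged.
Rule 2 (nasal place assimilation): /m/ precedes the alveolar consonant /t/, so it assimilates in place to [n]. /m/ precedes the alveolar consonant /r/, so it assimilates in place to [n]. /loumteemred/ → lounteenred.
Rule 3 (final devoicing): /d/ is a voiced stop in word-final position, so it devoices to [t]. /lounteenred/ → lounteenret.

lounteenret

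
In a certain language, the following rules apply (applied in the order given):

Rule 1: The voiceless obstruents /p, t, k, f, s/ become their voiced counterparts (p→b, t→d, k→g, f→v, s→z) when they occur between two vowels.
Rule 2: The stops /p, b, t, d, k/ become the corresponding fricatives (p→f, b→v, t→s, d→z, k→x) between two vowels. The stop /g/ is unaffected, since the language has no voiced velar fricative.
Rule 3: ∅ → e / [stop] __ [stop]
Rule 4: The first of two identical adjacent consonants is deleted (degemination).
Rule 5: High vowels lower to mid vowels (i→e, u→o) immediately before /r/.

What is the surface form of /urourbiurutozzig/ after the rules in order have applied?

Rule 1 (intervocalic voicing): /t/ is a voiceless obstruent between vowels /u/ and /o/, so it voices to [d]. /urourbiurutozzig/ → urourbiurudozzig.
Rule 2 (intervocalic spirantization): /d/ is a stop between vowels /u/ and /o/, so it spirantizes to the fricative [z]. /urourbiurudozzig/ → urourbiuruzozzig.
Rule 3 (stop-cluster e-epenthesis): no segment meets the environment; /urourbiuruzozzig/ is unchanged.
Rule 4 (degemination): /zz/ is a geminate; the first /z/ deletes. /urourbiuruzozzig/ → urourbiuruzozig.
Rule 5 (pre-rhotic lowering): /u/ is a high vowel immediately before /r/, so it lowers to [o]. /u/ is a high vowel immediately before /r/, so it lowers to [o]. /u/ is a high vowel immediately before /r/, so it lowers to [o]. /urourbiuruzozig/ → oroorbioruzozig.

oroorbioruzozig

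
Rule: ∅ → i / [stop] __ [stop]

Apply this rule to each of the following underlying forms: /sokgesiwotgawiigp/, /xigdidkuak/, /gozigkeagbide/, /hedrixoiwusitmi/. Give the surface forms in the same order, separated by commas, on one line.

sokigesiwotigawiigip, xigididikuak, gozigikeagibide, hedrixoiwusitmi

/sokgesiwotgawiigp/: /k/ and /g/ form a stop–stop cluster, so [i] is inserted between them. /t/ and /g/ form a stop–stop cluster, so [i] is inserted between them. /g/ and /p/ form a stop–stop cluster, so [i] is inserted between them. → [sokigesiwotigawiigip].
/xigdidkuak/: /g/ and /d/ form a stop–stop cluster, so [i] is inserted between them. /d/ and /k/ form a stop–stop cluster, so [i] is inserted between them. → [xigididikuak].
/gozigkeagbide/: /g/ and /k/ form a stop–stop cluster, so [i] is inserted between them. /g/ and /b/ form a stop–stop cluster, so [i] is inserted between them. → [gozigikeagibide].
/hedrixoiwusitmi/: the rule's environment is not met; surfaces unchanged as [hedrixoiwusitmi].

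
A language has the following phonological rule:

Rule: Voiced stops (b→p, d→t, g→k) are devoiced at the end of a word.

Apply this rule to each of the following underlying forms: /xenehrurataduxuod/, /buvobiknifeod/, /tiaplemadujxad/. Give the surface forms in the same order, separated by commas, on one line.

xenehrurataduxuot, buvobiknifeot, tiaplemadujxat

/xenehrurataduxuod/: /d/ is a voiced stop in word-final position, so it devoices to [t]. → [xenehrurataduxuot].
/buvobiknifeod/: /d/ is a voiced stop in word-final position, so it devoices to [t]. → [buvobiknifeot].
/tiaplemadujxad/: /d/ is a voiced stop in word-final position, so it devoices to [t]. → [tiaplemadujxat].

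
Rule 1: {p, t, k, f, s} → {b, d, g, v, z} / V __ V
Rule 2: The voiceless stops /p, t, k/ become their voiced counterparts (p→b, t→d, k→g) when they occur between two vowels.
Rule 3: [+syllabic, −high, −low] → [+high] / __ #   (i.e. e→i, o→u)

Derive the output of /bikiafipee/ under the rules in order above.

Rule 1 (intervocalic voicing): /k/ is a voiceless obstruent between vowels /i/ and /i/, so it voices to [g]. /f/ is a voiceless obstruent between vowels /a/ and /i/, so it voices to [v]. /p/ is a voiceless obstruent between vowels /i/ and /e/, so it voices to [b]. /bikiafipee/ → bigiavibee.
Rule 2 (intervocalic voicing): no segment meets the environment; /bigiavibee/ is unchanged.
Rule 3 (final vowel raising): /e/ is a mid vowel in word-final position, so it raises to [i]. /bigiavibee/ → bigiavibei.

bigiavibei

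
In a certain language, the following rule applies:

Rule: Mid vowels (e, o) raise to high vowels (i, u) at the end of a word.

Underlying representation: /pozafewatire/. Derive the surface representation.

pozafewatiri

Scanning /pozafewatire/: /o/ at position 2 is not in the conditioning environment; /e/ at position 6 is not in the conditioning environment; /e/ is a mid vowel in word-final position, so it raises to [i].
Result: [pozafewatiri].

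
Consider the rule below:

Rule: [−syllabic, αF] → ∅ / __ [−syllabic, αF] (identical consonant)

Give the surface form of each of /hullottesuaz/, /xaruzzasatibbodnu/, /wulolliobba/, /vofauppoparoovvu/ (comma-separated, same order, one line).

/hullottesuaz/: /ll/ is a geminate; the first /l/ deletes. /tt/ is a geminate; the first /t/ deletes. → [hulotesuaz].
/xaruzzasatibbodnu/: /zz/ is a geminate; the first /z/ deletes. /bb/ is a geminate; the first /b/ deletes. → [xaruzasatibodnu].
/wulolliobba/: /ll/ is a geminate; the first /l/ deletes. /bb/ is a geminate; the first /b/ deletes. → [wulolioba].
/vofauppoparoovvu/: /pp/ is a geminate; the first /p/ deletes. /vv/ is a geminate; the first /v/ deletes. → [vofaupoparoovu].

hulotesuaz, xaruzasatibodnu, wulolioba, vofaupoparoovu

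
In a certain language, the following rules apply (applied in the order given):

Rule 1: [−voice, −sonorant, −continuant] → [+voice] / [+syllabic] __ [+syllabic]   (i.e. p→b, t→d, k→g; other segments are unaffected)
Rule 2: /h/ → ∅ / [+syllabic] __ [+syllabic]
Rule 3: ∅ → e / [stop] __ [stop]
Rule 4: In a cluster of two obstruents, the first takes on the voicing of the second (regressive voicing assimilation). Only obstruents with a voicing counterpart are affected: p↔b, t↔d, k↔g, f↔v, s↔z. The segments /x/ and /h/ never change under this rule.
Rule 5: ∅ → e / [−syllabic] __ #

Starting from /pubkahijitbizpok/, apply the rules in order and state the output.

pubekaijitebispoke

Rule 1 (intervocalic voicing): no segment meets the environment; /pubkahijitbizpok/ is unchanged.
Rule 2 (intervocalic h-deletion): /h/ occurs between vowels /a/ and /i/, so it deletes. /pubkahijitbizpok/ → pubkaijitbizpok.
Rule 3 (stop-cluster e-epenthesis): /b/ and /k/ form a stop–stop cluster, so [e] is inserted between them. /t/ and /b/ form a stop–stop cluster, so [e] is inserted between them. /pubkaijitbizpok/ → pubekaijitebizpok.
Rule 4 (regressive voicing assimilation): /z/ precedes the voiceless obstruent /p/, so it devoices to [s] by assimilation. /pubekaijitebizpok/ → pubekaijitebispok.
Rule 5 (final e-epenthesis): the form ends in the consonant /k/, so [e] is inserted word-finally. /pubekaijitebispok/ → pubekaijitebispoke.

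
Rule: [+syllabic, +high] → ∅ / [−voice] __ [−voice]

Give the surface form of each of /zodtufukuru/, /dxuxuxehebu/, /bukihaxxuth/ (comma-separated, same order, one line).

zodtfkuru, dxxxehebu, bukhaxxth

/zodtufukuru/: /u/ is a high vowel flanked by voiceless consonants /t/ and /f/, so it deletes. /u/ is a high vowel flanked by voiceless consonants /f/ and /k/, so it deletes. → [zodtfkuru].
/dxuxuxehebu/: /u/ is a high vowel flanked by voiceless consonants /x/ and /x/, so it deletes. /u/ is a high vowel flanked by voiceless consonants /x/ and /x/, so it deletes. → [dxxxehebu].
/bukihaxxuth/: /i/ is a high vowel flanked by voiceless consonants /k/ and /h/, so it deletes. /u/ is a high vowel flanked by voiceless consonants /x/ and /t/, so it deletes. → [bukhaxxth].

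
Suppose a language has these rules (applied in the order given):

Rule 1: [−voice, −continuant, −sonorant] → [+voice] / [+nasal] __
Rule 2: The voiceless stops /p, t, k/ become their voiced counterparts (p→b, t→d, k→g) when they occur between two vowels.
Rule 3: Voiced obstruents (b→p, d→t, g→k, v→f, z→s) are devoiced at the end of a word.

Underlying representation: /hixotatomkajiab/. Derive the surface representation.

Rule 1 (post-nasal voicing): /k/ is a voiceless stop immediately after the nasal /m/, so it voices to [g]. /hixotatomkajiab/ → hixotatomgajiab.
Rule 2 (intervocalic voicing): /t/ is a voiceless stop between vowels /o/ and /a/, so it voices to [d]. /t/ is a voiceless stop between vowels /a/ and /o/, so it voices to [d]. /hixotatomgajiab/ → hixodadomgajiab.
Rule 3 (final devoicing): /b/ is a voiced obstruent in word-final position, so it devoices to [p]. /hixodadomgajiab/ → hixodadomgajiap.

hixodadomgajiap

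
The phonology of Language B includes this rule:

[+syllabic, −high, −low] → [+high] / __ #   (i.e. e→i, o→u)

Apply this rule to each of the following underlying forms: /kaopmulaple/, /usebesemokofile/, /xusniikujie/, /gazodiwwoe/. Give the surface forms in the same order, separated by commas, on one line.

/kaopmulaple/: /e/ is a mid vowel in word-final position, so it raises to [i]. → [kaopmulapli].
/usebesemokofile/: /e/ is a mid vowel in word-final position, so it raises to [i]. → [usebesemokofili].
/xusniikujie/: /e/ is a mid vowel in word-final position, so it raises to [i]. → [xusniikujii].
/gazodiwwoe/: /e/ is a mid vowel in word-final position, so it raises to [i]. → [gazodiwwoi].

kaopmulapli, usebesemokofili, xusniikujii, gazodiwwoi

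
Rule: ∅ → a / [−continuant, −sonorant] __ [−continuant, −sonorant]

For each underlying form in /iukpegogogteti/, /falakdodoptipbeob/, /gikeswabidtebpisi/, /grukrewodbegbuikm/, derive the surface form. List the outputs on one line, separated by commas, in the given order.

/iukpegogogteti/: /k/ and /p/ form a stop–stop cluster, so [a] is inserted between them. /g/ and /t/ form a stop–stop cluster, so [a] is inserted between them. → [iukapegogogateti].
/falakdodoptipbeob/: /k/ and /d/ form a stop–stop cluster, so [a] is inserted between them. /p/ and /t/ form a stop–stop cluster, so [a] is inserted between them. /p/ and /b/ form a stop–stop cluster, so [a] is inserted between them. → [falakadodopatipabeob].
/gikeswabidtebpisi/: /d/ and /t/ form a stop–stop cluster, so [a] is inserted between them. /b/ and /p/ form a stop–stop cluster, so [a] is inserted between them. → [gikeswabidatebapisi].
/grukrewodbegbuikm/: /d/ and /b/ form a stop–stop cluster, so [a] is inserted between them. /g/ and /b/ form a stop–stop cluster, so [a] is inserted between them. → [grukrewodabegabuikm].

iukapegogogateti, falakadodopatipabeob, gikeswabidatebapisi, grukrewodabegabuikm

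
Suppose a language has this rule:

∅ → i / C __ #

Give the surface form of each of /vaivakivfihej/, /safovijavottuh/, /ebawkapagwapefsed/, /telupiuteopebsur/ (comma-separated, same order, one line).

vaivakivfiheji, safovijavottuhi, ebawkapagwapefsedi, telupiuteopebsuri

/vaivakivfihej/: the form ends in the consonant /j/, so [i] is inserted word-finally. → [vaivakivfiheji].
/safovijavottuh/: the form ends in the consonant /h/, so [i] is inserted word-finally. → [safovijavottuhi].
/ebawkapagwapefsed/: the form ends in the consonant /d/, so [i] is inserted word-finally. → [ebawkapagwapefsedi].
/telupiuteopebsur/: the form ends in the consonant /r/, so [i] is inserted word-finally. → [telupiuteopebsuri].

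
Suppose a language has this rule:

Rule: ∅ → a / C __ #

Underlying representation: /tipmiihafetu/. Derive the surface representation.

No segment of /tipmiihafetu/ meets the structural description of the rule, so the form surfaces unchanged.

tipmiihafetu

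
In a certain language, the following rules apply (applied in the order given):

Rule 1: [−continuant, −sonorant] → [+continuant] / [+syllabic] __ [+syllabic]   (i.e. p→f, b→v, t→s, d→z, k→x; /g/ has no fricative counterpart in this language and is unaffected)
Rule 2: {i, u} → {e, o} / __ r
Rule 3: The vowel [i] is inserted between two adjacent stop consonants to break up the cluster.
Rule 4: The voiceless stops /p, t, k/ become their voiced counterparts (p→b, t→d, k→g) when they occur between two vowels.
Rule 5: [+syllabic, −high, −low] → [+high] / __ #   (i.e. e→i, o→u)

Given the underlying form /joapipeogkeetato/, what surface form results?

Rule 1 (intervocalic spirantization): /p/ is a stop between vowels /a/ and /i/, so it spirantizes to the fricative [f]. /p/ is a stop between vowels /i/ and /e/, so it spirantizes to the fricative [f]. /t/ is a stop between vowels /e/ and /a/, so it spirantizes to the fricative [s]. /t/ is a stop between vowels /a/ and /o/, so it spirantizes to the fricative [s]. /joapipeogkeetato/ → joafifeogkeesaso.
Rule 2 (pre-rhotic lowering): no segment meets the environment; /joafifeogkeesaso/ is unchanged.
Rule 3 (stop-cluster i-epenthesis): /g/ and /k/ form a stop–stop cluster, so [i] is inserted between them. /joafifeogkeesaso/ → joafifeogikeesaso.
Rule 4 (intervocalic voicing): /k/ is a voiceless stop between vowels /i/ and /e/, so it voices to [g]. /joafifeogikeesaso/ → joafifeogigeesaso.
Rule 5 (final vowel raising): /o/ is a mid vowel in word-final position, so it raises to [u]. /joafifeogigeesaso/ → joafifeogigeesasu.

joafifeogigeesasu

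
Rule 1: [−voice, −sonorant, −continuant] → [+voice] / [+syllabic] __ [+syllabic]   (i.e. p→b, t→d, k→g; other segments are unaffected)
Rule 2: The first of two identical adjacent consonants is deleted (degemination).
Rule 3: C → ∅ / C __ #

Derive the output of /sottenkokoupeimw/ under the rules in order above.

sotenkogoubeim

Rule 1 (intervocalic voicing): /k/ is a voiceless stop between vowels /o/ and /o/, so it voices to [g]. /p/ is a voiceless stop between vowels /u/ and /e/, so it voices to [b]. /sottenkokoupeimw/ → sottenkogoubeimw.
Rule 2 (degemination): /tt/ is a geminate; the first /t/ deletes. /sottenkogoubeimw/ → sotenkogoubeimw.
Rule 3 (final cluster simplification): /w/ is the second consonant of a word-final cluster /mw/, so it deletes. /sotenkogoubeimw/ → sotenkogoubeim.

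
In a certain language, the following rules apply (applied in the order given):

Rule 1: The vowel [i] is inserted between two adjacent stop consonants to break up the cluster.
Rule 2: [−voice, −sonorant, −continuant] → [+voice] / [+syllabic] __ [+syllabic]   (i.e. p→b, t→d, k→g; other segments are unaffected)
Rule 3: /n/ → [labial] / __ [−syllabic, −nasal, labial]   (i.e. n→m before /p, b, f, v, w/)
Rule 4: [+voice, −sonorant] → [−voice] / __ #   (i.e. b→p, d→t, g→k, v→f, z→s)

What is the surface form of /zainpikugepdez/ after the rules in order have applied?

Rule 1 (stop-cluster i-epenthesis): /p/ and /d/ form a stop–stop cluster, so [i] is inserted between them. /zainpikugepdez/ → zainpikugepidez.
Rule 2 (intervocalic voicing): /k/ is a voiceless stop between vowels /i/ and /u/, so it voices to [g]. /p/ is a voiceless stop between vowels /e/ and /i/, so it voices to [b]. /zainpikugepidez/ → zainpigugebidez.
Rule 3 (nasal place assimilation): /n/ precedes the labial consonant /p/, so it assimilates in place to [m]. /zainpigugebidez/ → zaimpigugebidez.
Rule 4 (final devoicing): /z/ is a voiced obstruent in word-final position, so it devoices to [s]. /zaimpigugebidez/ → zaimpigugebides.

zaimpigugebides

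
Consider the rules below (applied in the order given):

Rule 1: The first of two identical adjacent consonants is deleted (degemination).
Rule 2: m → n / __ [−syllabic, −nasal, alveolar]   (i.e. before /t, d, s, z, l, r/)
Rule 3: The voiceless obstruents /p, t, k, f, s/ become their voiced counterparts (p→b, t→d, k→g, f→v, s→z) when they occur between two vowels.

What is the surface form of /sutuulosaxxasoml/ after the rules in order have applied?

Rule 1 (degemination): /xx/ is a geminate; the first /x/ deletes. /sutuulosaxxasoml/ → sutuulosaxasoml.
Rule 2 (nasal place assimilation): /m/ precedes the alveolar consonant /l/, so it assimilates in place to [n]. /sutuulosaxasoml/ → sutuulosaxasonl.
Rule 3 (intervocalic voicing): /t/ is a voiceless obstruent between vowels /u/ and /u/, so it voices to [d]. /s/ is a voiceless obstruent between vowels /o/ and /a/, so it voices to [z]. /s/ is a voiceless obstruent between vowels /a/ and /o/, so it voices to [z]. /sutuulosaxasonl/ → suduulozaxazonl.

suduulozaxazonl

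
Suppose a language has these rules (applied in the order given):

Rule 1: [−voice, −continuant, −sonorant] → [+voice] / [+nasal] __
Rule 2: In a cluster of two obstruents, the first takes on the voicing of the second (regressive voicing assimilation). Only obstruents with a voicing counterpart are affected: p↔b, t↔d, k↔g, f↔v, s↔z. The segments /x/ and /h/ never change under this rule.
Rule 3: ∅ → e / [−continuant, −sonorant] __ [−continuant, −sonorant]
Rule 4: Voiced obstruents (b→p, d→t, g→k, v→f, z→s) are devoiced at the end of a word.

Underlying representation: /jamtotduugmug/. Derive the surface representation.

jamdodeduugmuk

Rule 1 (post-nasal voicing): /t/ is a voiceless stop immediately after the nasal /m/, so it voices to [d]. /jamtotduugmug/ → jamdotduugmug.
Rule 2 (regressive voicing assimilation): /t/ precedes the voiced obstruent /d/, so it voices to [d] by assimilation. /jamdotduugmug/ → jamdodduugmug.
Rule 3 (stop-cluster e-epenthesis): /d/ and /d/ form a stop–stop cluster, so [e] is inserted between them. /jamdodduugmug/ → jamdodeduugmug.
Rule 4 (final devoicing): /g/ is a voiced obstruent in word-final position, so it devoices to [k]. /jamdodeduugmug/ → jamdodeduugmuk.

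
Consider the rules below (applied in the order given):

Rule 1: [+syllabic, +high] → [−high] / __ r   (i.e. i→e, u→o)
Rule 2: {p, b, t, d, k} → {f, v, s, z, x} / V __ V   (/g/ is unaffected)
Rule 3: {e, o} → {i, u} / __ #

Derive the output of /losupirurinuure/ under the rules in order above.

losuferorinuori

Rule 1 (pre-rhotic lowering): /i/ is a high vowel immediately before /r/, so it lowers to [e]. /u/ is a high vowel immediately before /r/, so it lowers to [o]. /u/ is a high vowel immediately before /r/, so it lowers to [o]. /losupirurinuure/ → losuperorinuore.
Rule 2 (intervocalic spirantization): /p/ is a stop between vowels /u/ and /e/, so it spirantizes to the fricative [f]. /losuperorinuore/ → losuferorinuore.
Rule 3 (final vowel raising): /e/ is a mid vowel in word-final position, so it raises to [i]. /losuferorinuore/ → losuferorinuori.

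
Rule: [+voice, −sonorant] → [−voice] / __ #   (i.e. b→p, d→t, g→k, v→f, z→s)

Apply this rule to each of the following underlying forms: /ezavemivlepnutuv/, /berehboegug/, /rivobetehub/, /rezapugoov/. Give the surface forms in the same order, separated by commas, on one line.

ezavemivlepnutuf, berehboeguk, rivobetehup, rezapugoof

/ezavemivlepnutuv/: /v/ is a voiced obstruent in word-final position, so it devoices to [f]. → [ezavemivlepnutuf].
/berehboegug/: /g/ is a voiced obstruent in word-final position, so it devoices to [k]. → [berehboeguk].
/rivobetehub/: /b/ is a voiced obstruent in word-final position, so it devoices to [p]. → [rivobetehup].
/rezapugoov/: /v/ is a voiced obstruent in word-final position, so it devoices to [f]. → [rezapugoof].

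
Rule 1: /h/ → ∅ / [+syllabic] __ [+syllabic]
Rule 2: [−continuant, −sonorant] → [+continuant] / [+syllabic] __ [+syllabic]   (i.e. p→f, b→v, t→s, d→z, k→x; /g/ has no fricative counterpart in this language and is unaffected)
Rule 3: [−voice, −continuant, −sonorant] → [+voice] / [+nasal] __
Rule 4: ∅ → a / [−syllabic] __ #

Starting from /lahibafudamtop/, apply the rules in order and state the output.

Rule 1 (intervocalic h-deletion): /h/ occurs between vowels /a/ and /i/, so it deletes. /lahibafudamtop/ → laibafudamtop.
Rule 2 (intervocalic spirantization): /b/ is a stop between vowels /i/ and /a/, so it spirantizes to the fricative [v]. /d/ is a stop between vowels /u/ and /a/, so it spirantizes to the fricative [z]. /laibafudamtop/ → laivafuzamtop.
Rule 3 (post-nasal voicing): /t/ is a voiceless stop immediately after the nasal /m/, so it voices to [d]. /laivafuzamtop/ → laivafuzamdop.
Rule 4 (final a-epenthesis): the form ends in the consonant /p/, so [a] is inserted word-finally. /laivafuzamdop/ → laivafuzamdopa.

laivafuzamdopa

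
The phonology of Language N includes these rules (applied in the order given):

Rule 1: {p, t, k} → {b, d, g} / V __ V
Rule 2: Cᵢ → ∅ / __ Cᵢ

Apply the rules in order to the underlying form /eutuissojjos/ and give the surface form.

euduisojos

Rule 1 (intervocalic voicing): /t/ is a voiceless stop between vowels /u/ and /u/, so it voices to [d]. /eutuissojjos/ → euduissojjos.
Rule 2 (degemination): /ss/ is a geminate; the first /s/ deletes. /jj/ is a geminate; the first /j/ deletes. /euduissojjos/ → euduisojos.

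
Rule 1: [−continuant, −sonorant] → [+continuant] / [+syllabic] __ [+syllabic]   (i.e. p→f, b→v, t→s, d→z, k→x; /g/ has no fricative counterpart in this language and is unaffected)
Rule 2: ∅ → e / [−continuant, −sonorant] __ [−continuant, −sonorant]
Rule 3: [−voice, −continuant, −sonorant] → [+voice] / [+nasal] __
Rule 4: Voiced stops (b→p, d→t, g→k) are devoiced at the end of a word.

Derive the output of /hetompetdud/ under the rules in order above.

Rule 1 (intervocalic spirantization): /t/ is a stop between vowels /e/ and /o/, so it spirantizes to the fricative [s]. /hetompetdud/ → hesompetdud.
Rule 2 (stop-cluster e-epenthesis): /t/ and /d/ form a stop–stop cluster, so [e] is inserted between them. /hesompetdud/ → hesompetedud.
Rule 3 (post-nasal voicing): /p/ is a voiceless stop immediately after the nasal /m/, so it voices to [b]. /hesompetedud/ → hesombetedud.
Rule 4 (final devoicing): /d/ is a voiced stop in word-final position, so it devoices to [t]. /hesombetedud/ → hesombetedut.

hesombetedut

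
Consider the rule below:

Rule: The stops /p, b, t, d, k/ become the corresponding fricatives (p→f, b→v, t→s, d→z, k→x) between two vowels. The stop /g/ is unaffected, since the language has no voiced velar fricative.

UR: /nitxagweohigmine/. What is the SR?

nitxagweohigmine

No segment of /nitxagweohigmine/ meets the structural description of the rule, so the form surfaces unchanged.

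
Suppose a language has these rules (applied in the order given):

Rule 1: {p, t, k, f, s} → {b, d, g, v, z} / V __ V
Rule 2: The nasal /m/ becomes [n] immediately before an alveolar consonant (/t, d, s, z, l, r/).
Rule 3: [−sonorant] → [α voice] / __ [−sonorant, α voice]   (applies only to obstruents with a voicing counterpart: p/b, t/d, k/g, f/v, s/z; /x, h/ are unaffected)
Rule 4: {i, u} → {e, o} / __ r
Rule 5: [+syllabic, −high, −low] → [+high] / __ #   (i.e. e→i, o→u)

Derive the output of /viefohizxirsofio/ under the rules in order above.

vievohisxersoviu

Rule 1 (intervocalic voicing): /f/ is a voiceless obstruent between vowels /e/ and /o/, so it voices to [v]. /f/ is a voiceless obstruent between vowels /o/ and /i/, so it voices to [v]. /viefohizxirsofio/ → vievohizxirsovio.
Rule 2 (nasal place assimilation): no segment meets the environment; /vievohizxirsovio/ is unchanged.
Rule 3 (regressive voicing assimilation): /z/ precedes the voiceless obstruent /x/, so it devoices to [s] by assimilation. /vievohizxirsovio/ → vievohisxirsovio.
Rule 4 (pre-rhotic lowering): /i/ is a high vowel immediately before /r/, so it lowers to [e]. /vievohisxirsovio/ → vievohisxersovio.
Rule 5 (final vowel raising): /o/ is a mid vowel in word-final position, so it raises to [u]. /vievohisxersovio/ → vievohisxersoviu.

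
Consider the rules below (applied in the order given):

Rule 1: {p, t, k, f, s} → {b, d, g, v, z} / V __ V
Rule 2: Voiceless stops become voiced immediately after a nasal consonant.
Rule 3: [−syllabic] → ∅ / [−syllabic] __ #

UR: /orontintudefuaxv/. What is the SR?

Rule 1 (intervocalic voicing): /f/ is a voiceless obstruent between vowels /e/ and /u/, so it voices to [v]. /orontintudefuaxv/ → orontintudevuaxv.
Rule 2 (post-nasal voicing): /t/ is a voiceless stop immediately after the nasal /n/, so it voices to [d]. /t/ is a voiceless stop immediately after the nasal /n/, so it voices to [d]. /orontintudevuaxv/ → orondindudevuaxv.
Rule 3 (final cluster simplification): /v/ is the second consonant of a word-final cluster /xv/, so it deletes. /orondindudevuaxv/ → orondindudevuax.

orondindudevuax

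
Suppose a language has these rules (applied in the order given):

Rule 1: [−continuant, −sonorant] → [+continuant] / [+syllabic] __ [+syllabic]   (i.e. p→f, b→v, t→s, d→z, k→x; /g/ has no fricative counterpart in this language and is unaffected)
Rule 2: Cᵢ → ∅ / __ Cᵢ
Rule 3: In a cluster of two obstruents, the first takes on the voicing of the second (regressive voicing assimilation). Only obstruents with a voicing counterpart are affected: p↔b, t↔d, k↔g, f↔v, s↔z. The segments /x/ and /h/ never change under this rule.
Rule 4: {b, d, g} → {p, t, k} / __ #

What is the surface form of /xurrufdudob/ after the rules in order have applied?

Rule 1 (intervocalic spirantization): /d/ is a stop between vowels /u/ and /o/, so it spirantizes to the fricative [z]. /xurrufdudob/ → xurrufduzob.
Rule 2 (degemination): /rr/ is a geminate; the first /r/ deletes. /xurrufduzob/ → xurufduzob.
Rule 3 (regressive voicing assimilation): /f/ precedes the voiced obstruent /d/, so it voices to [v] by assimilation. /xurufduzob/ → xuruvduzob.
Rule 4 (final devoicing): /b/ is a voiced stop in word-final position, so it devoices to [p]. /xuruvduzob/ → xuruvduzop.

xuruvduzop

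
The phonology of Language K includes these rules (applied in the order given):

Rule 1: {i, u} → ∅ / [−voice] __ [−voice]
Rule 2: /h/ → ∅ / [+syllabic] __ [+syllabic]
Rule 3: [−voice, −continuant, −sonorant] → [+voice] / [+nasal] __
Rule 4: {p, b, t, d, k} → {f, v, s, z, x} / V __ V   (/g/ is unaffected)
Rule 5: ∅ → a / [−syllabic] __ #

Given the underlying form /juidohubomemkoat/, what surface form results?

Rule 1 (high vowel syncope): no segment meets the environment; /juidohubomemkoat/ is unchanged.
Rule 2 (intervocalic h-deletion): /h/ occurs between vowels /o/ and /u/, so it deletes. /juidohubomemkoat/ → juidoubomemkoat.
Rule 3 (post-nasal voicing): /k/ is a voiceless stop immediately after the nasal /m/, so it voices to [g]. /juidoubomemkoat/ → juidoubomemgoat.
Rule 4 (intervocalic spirantization): /d/ is a stop between vowels /i/ and /o/, so it spirantizes to the fricative [z]. /b/ is a stop between vowels /u/ and /o/, so it spirantizes to the fricative [v]. /juidoubomemgoat/ → juizouvomemgoat.
Rule 5 (final a-epenthesis): the form ends in the consonant /t/, so [a] is inserted word-finally. /juizouvomemgoat/ → juizouvomemgoata.

juizouvomemgoata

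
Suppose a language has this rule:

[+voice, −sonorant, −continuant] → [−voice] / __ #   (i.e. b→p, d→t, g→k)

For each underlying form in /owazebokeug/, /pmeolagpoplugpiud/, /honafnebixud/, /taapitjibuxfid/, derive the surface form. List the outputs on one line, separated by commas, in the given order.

owazebokeuk, pmeolagpoplugpiut, honafnebixut, taapitjibuxfit

/owazebokeug/: /g/ is a voiced stop in word-final position, so it devoices to [k]. → [owazebokeuk].
/pmeolagpoplugpiud/: /d/ is a voiced stop in word-final position, so it devoices to [t]. → [pmeolagpoplugpiut].
/honafnebixud/: /d/ is a voiced stop in word-final position, so it devoices to [t]. → [honafnebixut].
/taapitjibuxfid/: /d/ is a voiced stop in word-final position, so it devoices to [t]. → [taapitjibuxfit].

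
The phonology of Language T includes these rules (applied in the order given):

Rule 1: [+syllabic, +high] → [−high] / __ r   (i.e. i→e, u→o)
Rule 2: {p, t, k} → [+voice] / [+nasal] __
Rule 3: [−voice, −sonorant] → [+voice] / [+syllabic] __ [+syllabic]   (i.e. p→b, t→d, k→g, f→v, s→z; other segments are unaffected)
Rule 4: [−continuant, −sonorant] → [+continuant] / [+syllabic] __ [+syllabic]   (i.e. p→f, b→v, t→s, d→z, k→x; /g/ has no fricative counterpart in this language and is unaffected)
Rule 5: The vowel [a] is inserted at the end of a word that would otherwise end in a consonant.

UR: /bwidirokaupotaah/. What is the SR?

Rule 1 (pre-rhotic lowering): /i/ is a high vowel immediately before /r/, so it lowers to [e]. /bwidirokaupotaah/ → bwiderokaupotaah.
Rule 2 (post-nasal voicing): no segment meets the environment; /bwiderokaupotaah/ is unchanged.
Rule 3 (intervocalic voicing): /k/ is a voiceless obstruent between vowels /o/ and /a/, so it voices to [g]. /p/ is a voiceless obstruent between vowels /u/ and /o/, so it voices to [b]. /t/ is a voiceless obstruent between vowels /o/ and /a/, so it voices to [d]. /bwiderokaupotaah/ → bwiderogaubodaah.
Rule 4 (intervocalic spirantization): /d/ is a stop between vowels /i/ and /e/, so it spirantizes to the fricative [z]. /b/ is a stop between vowels /u/ and /o/, so it spirantizes to the fricative [v]. /d/ is a stop between vowels /o/ and /a/, so it spirantizes to the fricative [z]. /bwiderogaubodaah/ → bwizerogauvozaah.
Rule 5 (final a-epenthesis): the form ends in the consonant /h/, so [a] is inserted word-finally. /bwizerogauvozaah/ → bwizerogauvozaaha.

bwizerogauvozaaha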